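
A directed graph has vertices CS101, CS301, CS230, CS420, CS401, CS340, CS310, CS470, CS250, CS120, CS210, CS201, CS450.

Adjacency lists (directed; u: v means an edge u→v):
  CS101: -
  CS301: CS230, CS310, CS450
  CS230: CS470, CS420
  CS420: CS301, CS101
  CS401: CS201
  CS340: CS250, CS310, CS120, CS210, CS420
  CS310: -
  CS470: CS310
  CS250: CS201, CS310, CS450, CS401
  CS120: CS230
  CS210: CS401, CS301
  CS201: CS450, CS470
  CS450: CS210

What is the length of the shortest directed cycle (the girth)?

3

For each vertex v, BFS finds the shortest path from v back to v.
The shortest such closed walk is CS210 → CS301 → CS450 → CS210, length 3.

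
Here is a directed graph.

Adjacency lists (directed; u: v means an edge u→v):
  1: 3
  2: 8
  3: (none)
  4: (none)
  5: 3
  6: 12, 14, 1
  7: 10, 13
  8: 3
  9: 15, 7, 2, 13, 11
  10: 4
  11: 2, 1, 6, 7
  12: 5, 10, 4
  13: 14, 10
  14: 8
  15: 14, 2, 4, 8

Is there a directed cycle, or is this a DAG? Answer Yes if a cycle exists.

No

DFS with white/gray/black marking, starting from 9:
9 gray
  15 gray
    14 gray
      8 gray
        3 gray
        3 black
      8 black
    14 black
    2 gray
      2→8: 8 black — skip
    2 black
    4 gray
    4 black
    15→8: 8 black — skip
  15 black
  7 gray
    10 gray
      10→4: 4 black — skip
    10 black
    13 gray
      13→14: 14 black — skip
      13→10: 10 black — skip
    13 black
  7 black
  9→2: 2 black — skip
  9→13: 13 black — skip
  11 gray
    11→2: 2 black — skip
    1 gray
      1→3: 3 black — skip
    1 black
    6 gray
      12 gray
        5 gray
          5→3: 3 black — skip
        5 black
        12→10: 10 black — skip
        12→4: 4 black — skip
      12 black
      6→14: 14 black — skip
      6→1: 1 black — skip
    6 black
    11→7: 7 black — skip
  11 black
9 black
Every edge goes to a white or black vertex — no back edge, so the graph is acyclic.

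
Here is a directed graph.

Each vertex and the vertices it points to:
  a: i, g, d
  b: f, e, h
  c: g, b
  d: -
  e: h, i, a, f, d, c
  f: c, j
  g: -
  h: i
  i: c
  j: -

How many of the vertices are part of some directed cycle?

7

A vertex is on a directed cycle iff it belongs to a strongly connected component of size ≥ 2 (or has a self-loop).
The vertices on cycles are {a, b, c, e, f, h, i} — 7 in total.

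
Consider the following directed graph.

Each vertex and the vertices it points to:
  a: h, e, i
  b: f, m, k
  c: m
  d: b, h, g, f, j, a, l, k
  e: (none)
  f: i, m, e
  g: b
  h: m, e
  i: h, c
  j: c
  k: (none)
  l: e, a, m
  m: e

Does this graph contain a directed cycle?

DFS with white/gray/black marking, starting from f:
f gray
  i gray
    h gray
      m gray
        e gray
        e black
      m black
      h→e: e black — skip
    h black
    c gray
      c→m: m black — skip
    c black
  i black
  f→m: m black — skip
  f→e: e black — skip
f black
a gray
  a→h: h black — skip
  a→e: e black — skip
  a→i: i black — skip
a black
b gray
  b→f: f black — skip
  b→m: m black — skip
  k gray
  k black
b black
d gray
  d→b: b black — skip
  d→h: h black — skip
  g gray
    g→b: b black — skip
  g black
  d→f: f black — skip
  j gray
    j→c: c black — skip
  j black
  d→a: a black — skip
  l gray
    l→e: e black — skip
    l→a: a black — skip
    l→m: m black — skip
  l black
  d→k: k black — skip
d black
Every edge goes to a white or black vertex — no back edge, so the graph is acyclic.

No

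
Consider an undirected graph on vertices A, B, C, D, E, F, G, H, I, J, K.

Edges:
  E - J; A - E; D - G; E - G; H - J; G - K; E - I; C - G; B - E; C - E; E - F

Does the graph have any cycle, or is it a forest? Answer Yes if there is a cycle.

DFS, tracking each vertex's parent; an edge to a visited non-parent vertex closes a cycle.
Start from H:
visit H (parent –)
  visit J (parent H)
    J–H: parent, skip
    visit E (parent J)
      visit B (parent E)
        B–E: parent, skip
      E–J: parent, skip
      visit F (parent E)
        F–E: parent, skip
      visit G (parent E)
        visit D (parent G)
          D–G: parent, skip
        G–E: parent, skip
        visit K (parent G)
          K–G: parent, skip
        visit C (parent G)
          C–G: parent, skip
          C–E: E visited and ≠ parent → cycle
Cycle: E – G – C – E.

Yes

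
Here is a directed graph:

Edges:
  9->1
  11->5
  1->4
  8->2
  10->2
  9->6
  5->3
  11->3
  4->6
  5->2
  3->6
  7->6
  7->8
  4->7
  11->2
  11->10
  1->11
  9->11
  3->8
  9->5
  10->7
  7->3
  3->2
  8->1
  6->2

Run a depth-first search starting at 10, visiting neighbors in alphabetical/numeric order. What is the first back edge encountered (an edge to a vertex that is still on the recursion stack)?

DFS from 10 (visiting neighbors in alphabetical/numeric order); mark gray on enter, black on exit:
10 gray
  2 gray
  2 black
  7 gray
    3 gray
      3→2: 2 black — skip
      6 gray
        6→2: 2 black — skip
      6 black
      8 gray
        1 gray
          4 gray
            4→6: 6 black — skip
            4→7: 7 is gray → back edge
First back edge: 4 → 7.

4->7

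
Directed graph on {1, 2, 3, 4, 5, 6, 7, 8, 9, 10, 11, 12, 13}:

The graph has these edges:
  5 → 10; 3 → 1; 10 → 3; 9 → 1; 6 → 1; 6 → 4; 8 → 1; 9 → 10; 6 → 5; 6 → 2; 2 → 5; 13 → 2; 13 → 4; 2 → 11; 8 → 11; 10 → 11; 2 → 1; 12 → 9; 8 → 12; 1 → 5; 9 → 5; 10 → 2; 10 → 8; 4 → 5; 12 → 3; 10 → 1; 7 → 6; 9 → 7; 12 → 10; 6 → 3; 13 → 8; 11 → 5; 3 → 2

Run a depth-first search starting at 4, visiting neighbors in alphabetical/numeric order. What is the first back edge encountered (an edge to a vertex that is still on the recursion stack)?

DFS from 4 (visiting neighbors in alphabetical/numeric order); mark gray on enter, black on exit:
4 gray
  5 gray
    10 gray
      1 gray
        1→5: 5 is gray → back edge
First back edge: 1 → 5.

1->5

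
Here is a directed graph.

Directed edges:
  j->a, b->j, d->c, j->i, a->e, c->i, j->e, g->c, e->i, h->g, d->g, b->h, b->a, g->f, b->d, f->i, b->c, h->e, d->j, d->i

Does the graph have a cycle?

DFS with white/gray/black marking, starting from i:
i gray
i black
a gray
  e gray
    e→i: i black — skip
  e black
a black
b gray
  c gray
    c→i: i black — skip
  c black
  h gray
    h→e: e black — skip
    g gray
      g→c: c black — skip
      f gray
        f→i: i black — skip
      f black
    g black
  h black
  j gray
    j→a: a black — skip
    j→e: e black — skip
    j→i: i black — skip
  j black
  b→a: a black — skip
  d gray
    d→g: g black — skip
    d→j: j black — skip
    d→c: c black — skip
    d→i: i black — skip
  d black
b black
Every edge goes to a white or black vertex — no back edge, so the graph is acyclic.

No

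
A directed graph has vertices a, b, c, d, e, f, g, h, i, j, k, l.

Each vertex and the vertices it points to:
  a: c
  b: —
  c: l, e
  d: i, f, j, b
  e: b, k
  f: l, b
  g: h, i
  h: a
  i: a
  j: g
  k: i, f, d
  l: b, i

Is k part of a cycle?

k is on a cycle iff k can reach itself via ≥1 edge.
k → i → a → c → e → k — yes.

Yes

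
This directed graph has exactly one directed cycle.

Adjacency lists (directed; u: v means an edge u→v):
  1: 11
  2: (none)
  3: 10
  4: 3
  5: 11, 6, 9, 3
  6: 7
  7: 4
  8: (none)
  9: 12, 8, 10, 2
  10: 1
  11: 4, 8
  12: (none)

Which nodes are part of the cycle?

DFS with gray/black marking from 11:
11 gray
  4 gray
    3 gray
      10 gray
        1 gray
          1→11: 11 is gray → back edge
Back edge closes the cycle 11 → 4 → 3 → 10 → 1 → 11; its vertices are {1, 3, 4, 10, 11}.

1, 3, 4, 10, 11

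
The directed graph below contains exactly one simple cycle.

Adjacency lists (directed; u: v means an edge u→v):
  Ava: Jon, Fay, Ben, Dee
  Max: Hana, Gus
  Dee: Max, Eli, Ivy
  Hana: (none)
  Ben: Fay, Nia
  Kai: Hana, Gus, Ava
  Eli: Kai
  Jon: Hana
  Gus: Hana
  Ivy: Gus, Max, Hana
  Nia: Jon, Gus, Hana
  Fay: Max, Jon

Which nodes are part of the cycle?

Ava, Dee, Eli, Kai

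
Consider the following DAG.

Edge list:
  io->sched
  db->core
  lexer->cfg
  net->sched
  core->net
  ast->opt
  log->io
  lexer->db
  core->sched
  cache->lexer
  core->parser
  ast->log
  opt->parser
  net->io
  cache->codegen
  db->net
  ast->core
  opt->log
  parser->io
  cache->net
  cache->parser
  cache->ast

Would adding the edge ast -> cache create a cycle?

Yes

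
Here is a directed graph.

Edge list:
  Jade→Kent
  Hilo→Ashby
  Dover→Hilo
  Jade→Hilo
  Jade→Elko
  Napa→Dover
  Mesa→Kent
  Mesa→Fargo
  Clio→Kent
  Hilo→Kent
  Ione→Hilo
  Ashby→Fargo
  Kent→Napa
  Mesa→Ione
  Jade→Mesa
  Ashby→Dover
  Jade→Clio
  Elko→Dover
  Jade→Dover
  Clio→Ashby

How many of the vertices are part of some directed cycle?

A vertex is on a directed cycle iff it belongs to a strongly connected component of size ≥ 2 (or has a self-loop).
The vertices on cycles are {Hilo, Kent, Napa, Ashby, Dover} — 5 in total.

5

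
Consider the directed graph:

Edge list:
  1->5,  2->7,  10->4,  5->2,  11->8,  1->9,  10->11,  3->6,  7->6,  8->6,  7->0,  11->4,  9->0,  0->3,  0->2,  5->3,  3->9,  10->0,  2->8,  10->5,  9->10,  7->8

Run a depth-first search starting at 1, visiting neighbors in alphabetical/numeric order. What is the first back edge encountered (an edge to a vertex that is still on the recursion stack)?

0->2

DFS from 1 (visiting neighbors in alphabetical/numeric order); mark gray on enter, black on exit:
1 gray
  5 gray
    2 gray
      7 gray
        0 gray
          0→2: 2 is gray → back edge
First back edge: 0 → 2.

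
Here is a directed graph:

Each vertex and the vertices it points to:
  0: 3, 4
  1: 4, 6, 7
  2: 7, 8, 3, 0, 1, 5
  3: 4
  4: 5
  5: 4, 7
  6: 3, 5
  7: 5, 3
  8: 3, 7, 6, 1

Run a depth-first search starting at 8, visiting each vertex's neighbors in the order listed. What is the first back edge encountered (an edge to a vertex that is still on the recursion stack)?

5->4

DFS from 8 (visiting each vertex's neighbors in the order listed); mark gray on enter, black on exit:
8 gray
  3 gray
    4 gray
      5 gray
        5→4: 4 is gray → back edge
First back edge: 5 → 4.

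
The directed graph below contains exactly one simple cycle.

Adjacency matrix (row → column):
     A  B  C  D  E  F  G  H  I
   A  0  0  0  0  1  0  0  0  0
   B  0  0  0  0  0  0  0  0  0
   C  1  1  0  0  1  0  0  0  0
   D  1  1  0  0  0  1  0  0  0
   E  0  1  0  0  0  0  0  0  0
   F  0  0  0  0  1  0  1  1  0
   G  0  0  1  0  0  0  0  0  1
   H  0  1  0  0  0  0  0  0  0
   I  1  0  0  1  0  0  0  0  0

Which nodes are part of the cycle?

D, F, G, I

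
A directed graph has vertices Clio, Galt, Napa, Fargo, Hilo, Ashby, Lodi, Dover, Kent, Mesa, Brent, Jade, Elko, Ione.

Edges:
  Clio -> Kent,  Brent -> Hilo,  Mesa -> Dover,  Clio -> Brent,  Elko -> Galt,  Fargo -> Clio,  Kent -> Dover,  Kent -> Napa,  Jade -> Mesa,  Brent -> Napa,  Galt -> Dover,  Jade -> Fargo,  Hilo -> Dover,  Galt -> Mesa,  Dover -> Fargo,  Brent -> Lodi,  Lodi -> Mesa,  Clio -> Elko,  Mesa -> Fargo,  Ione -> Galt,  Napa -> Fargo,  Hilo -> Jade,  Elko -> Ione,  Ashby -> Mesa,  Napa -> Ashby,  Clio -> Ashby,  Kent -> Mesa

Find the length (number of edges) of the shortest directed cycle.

4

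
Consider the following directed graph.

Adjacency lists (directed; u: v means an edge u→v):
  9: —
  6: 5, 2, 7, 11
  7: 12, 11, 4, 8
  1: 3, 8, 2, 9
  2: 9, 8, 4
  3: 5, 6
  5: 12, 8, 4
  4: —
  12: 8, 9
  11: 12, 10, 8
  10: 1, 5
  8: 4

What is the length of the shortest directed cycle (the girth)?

For each vertex v, BFS finds the shortest path from v back to v.
The shortest such closed walk is 6 → 11 → 10 → 1 → 3 → 6, length 5.

5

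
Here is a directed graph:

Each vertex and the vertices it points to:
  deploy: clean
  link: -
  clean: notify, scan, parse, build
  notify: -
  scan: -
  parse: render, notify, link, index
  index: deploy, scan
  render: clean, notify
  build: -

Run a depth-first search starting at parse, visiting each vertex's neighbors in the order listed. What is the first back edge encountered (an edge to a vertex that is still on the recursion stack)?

clean→parse

DFS from parse (visiting each vertex's neighbors in the order listed); mark gray on enter, black on exit:
parse gray
  render gray
    clean gray
      notify gray
      notify black
      scan gray
      scan black
      clean→parse: parse is gray → back edge
First back edge: clean → parse.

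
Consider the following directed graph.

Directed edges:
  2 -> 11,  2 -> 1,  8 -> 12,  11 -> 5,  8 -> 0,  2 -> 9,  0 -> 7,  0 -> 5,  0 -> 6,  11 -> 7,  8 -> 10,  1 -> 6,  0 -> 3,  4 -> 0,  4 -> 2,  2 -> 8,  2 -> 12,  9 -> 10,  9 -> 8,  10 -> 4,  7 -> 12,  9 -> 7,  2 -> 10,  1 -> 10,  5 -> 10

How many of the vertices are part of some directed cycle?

9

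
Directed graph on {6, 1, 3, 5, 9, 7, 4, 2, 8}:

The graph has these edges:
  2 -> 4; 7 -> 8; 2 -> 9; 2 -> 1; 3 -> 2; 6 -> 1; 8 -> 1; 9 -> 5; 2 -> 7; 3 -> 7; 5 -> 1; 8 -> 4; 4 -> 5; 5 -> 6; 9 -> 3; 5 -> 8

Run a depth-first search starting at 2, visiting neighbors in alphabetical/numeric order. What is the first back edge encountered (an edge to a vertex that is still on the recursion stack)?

DFS from 2 (visiting neighbors in alphabetical/numeric order); mark gray on enter, black on exit:
2 gray
  1 gray
  1 black
  4 gray
    5 gray
      5→1: 1 black — skip
      6 gray
        6→1: 1 black — skip
      6 black
      8 gray
        8→1: 1 black — skip
        8→4: 4 is gray → back edge
First back edge: 8 → 4.

8→4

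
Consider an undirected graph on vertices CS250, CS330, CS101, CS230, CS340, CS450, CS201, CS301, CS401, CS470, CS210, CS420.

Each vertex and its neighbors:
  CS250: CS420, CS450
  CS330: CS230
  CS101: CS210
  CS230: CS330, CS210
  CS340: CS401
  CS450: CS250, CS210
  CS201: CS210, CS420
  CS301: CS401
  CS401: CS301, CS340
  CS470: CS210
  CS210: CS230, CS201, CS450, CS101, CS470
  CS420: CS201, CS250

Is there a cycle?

Yes

DFS, tracking each vertex's parent; an edge to a visited non-parent vertex closes a cycle.
Start from CS101:
visit CS101 (parent –)
  visit CS210 (parent CS101)
    visit CS230 (parent CS210)
      visit CS330 (parent CS230)
        CS330–CS230: parent, skip
      CS230–CS210: parent, skip
    visit CS201 (parent CS210)
      CS201–CS210: parent, skip
      visit CS420 (parent CS201)
        CS420–CS201: parent, skip
        visit CS250 (parent CS420)
          CS250–CS420: parent, skip
          visit CS450 (parent CS250)
            CS450–CS250: parent, skip
            CS450–CS210: CS210 visited and ≠ parent → cycle
Cycle: CS210 – CS201 – CS420 – CS250 – CS450 – CS210.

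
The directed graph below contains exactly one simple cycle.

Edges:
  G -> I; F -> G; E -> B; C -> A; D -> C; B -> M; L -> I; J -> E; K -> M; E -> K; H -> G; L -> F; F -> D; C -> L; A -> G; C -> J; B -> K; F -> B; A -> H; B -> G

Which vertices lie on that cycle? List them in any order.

C, D, F, L

DFS with gray/black marking from C:
C gray
  A gray
    G gray
      I gray
      I black
    G black
    H gray
      H→G: G black — skip
    H black
  A black
  J gray
    E gray
      K gray
        M gray
        M black
      K black
      B gray
        B→K: K black — skip
        B→M: M black — skip
        B→G: G black — skip
      B black
    E black
  J black
  L gray
    F gray
      F→G: G black — skip
      D gray
        D→C: C is gray → back edge
Back edge closes the cycle C → L → F → D → C; its vertices are {C, D, F, L}.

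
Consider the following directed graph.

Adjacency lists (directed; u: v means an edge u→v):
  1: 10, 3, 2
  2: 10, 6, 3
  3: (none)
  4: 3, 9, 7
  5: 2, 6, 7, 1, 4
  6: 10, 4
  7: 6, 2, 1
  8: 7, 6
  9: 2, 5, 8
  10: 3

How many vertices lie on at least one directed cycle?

A vertex is on a directed cycle iff it belongs to a strongly connected component of size ≥ 2 (or has a self-loop).
The vertices on cycles are {1, 2, 4, 5, 6, 7, 8, 9} — 8 in total.

8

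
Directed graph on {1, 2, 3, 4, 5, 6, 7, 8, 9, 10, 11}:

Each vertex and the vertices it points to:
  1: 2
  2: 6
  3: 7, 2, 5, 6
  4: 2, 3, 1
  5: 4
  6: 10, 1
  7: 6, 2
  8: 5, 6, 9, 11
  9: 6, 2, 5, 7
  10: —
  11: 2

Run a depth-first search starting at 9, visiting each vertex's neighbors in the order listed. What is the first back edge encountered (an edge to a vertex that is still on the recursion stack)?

DFS from 9 (visiting each vertex's neighbors in the order listed); mark gray on enter, black on exit:
9 gray
  6 gray
    10 gray
    10 black
    1 gray
      2 gray
        2→6: 6 is gray → back edge
First back edge: 2 → 6.

2->6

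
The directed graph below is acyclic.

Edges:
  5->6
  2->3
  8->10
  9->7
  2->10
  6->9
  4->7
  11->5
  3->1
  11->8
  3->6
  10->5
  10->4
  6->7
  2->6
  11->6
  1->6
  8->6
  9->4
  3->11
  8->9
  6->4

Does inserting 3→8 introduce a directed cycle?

No

Adding 3→8 creates a cycle iff 8 can already reach 3.
Explore from 8: no path reaches 3. The graph stays acyclic.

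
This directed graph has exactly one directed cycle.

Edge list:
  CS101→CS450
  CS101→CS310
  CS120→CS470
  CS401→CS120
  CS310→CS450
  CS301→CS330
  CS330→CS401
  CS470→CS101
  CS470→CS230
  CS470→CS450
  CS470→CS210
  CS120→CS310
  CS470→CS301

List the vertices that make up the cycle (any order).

CS120, CS301, CS330, CS401, CS470

DFS with gray/black marking from CS401:
CS401 gray
  CS120 gray
    CS310 gray
      CS450 gray
      CS450 black
    CS310 black
    CS470 gray
      CS301 gray
        CS330 gray
          CS330→CS401: CS401 is gray → back edge
Back edge closes the cycle CS401 → CS120 → CS470 → CS301 → CS330 → CS401; its vertices are {CS120, CS301, CS330, CS401, CS470}.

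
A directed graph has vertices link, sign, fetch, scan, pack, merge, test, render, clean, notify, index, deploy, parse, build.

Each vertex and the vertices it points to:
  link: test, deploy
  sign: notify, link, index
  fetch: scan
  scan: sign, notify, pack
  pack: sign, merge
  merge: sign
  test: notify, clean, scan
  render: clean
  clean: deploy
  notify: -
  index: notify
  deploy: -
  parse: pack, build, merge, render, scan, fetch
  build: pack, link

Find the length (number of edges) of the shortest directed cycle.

4

For each vertex v, BFS finds the shortest path from v back to v.
The shortest such closed walk is link → test → scan → sign → link, length 4.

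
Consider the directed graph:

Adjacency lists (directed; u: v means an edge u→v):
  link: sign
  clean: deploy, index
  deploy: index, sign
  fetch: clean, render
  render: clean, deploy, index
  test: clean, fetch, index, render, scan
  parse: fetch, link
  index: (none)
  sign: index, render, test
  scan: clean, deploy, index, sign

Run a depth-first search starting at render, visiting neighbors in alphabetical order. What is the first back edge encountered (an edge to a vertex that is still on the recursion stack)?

DFS from render (visiting neighbors in alphabetical order); mark gray on enter, black on exit:
render gray
  clean gray
    deploy gray
      index gray
      index black
      sign gray
        sign→index: index black — skip
        sign→render: render is gray → back edge
First back edge: sign → render.

sign->render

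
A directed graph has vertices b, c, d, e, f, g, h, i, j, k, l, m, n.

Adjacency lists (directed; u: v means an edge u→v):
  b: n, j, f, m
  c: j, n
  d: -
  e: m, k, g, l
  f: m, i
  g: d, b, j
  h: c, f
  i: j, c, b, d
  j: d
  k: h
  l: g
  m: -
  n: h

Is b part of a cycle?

Yes

b is on a cycle iff b can reach itself via ≥1 edge.
b → f → i → b — yes.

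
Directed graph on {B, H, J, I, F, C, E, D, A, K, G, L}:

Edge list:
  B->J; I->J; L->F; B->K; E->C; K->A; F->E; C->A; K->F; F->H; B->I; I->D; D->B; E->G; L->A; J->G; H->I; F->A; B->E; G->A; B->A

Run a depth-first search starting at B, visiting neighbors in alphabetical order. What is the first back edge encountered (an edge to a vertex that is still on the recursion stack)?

D→B

DFS from B (visiting neighbors in alphabetical order); mark gray on enter, black on exit:
B gray
  A gray
  A black
  E gray
    C gray
      C→A: A black — skip
    C black
    G gray
      G→A: A black — skip
    G black
  E black
  I gray
    D gray
      D→B: B is gray → back edge
First back edge: D → B.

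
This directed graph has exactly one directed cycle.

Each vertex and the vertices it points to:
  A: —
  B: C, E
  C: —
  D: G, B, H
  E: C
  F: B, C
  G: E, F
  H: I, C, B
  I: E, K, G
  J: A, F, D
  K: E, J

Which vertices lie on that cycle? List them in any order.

DFS with gray/black marking from J:
J gray
  A gray
  A black
  F gray
    B gray
      C gray
      C black
      E gray
        E→C: C black — skip
      E black
    B black
    F→C: C black — skip
  F black
  D gray
    G gray
      G→E: E black — skip
      G→F: F black — skip
    G black
    D→B: B black — skip
    H gray
      I gray
        I→E: E black — skip
        K gray
          K→E: E black — skip
          K→J: J is gray → back edge
Back edge closes the cycle J → D → H → I → K → J; its vertices are {D, H, I, J, K}.

D, H, I, J, K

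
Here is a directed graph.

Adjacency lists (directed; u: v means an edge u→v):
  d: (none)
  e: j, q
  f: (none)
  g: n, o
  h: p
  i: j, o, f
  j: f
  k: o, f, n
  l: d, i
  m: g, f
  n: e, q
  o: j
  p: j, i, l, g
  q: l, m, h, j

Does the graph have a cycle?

DFS with white/gray/black marking, starting from o:
o gray
  j gray
    f gray
    f black
  j black
o black
d gray
d black
e gray
  e→j: j black — skip
  q gray
    l gray
      l→d: d black — skip
      i gray
        i→j: j black — skip
        i→o: o black — skip
        i→f: f black — skip
      i black
    l black
    m gray
      g gray
        n gray
          n→e: e is gray → back edge
Back edge found, so a cycle exists: e → q → m → g → n → e.

Yes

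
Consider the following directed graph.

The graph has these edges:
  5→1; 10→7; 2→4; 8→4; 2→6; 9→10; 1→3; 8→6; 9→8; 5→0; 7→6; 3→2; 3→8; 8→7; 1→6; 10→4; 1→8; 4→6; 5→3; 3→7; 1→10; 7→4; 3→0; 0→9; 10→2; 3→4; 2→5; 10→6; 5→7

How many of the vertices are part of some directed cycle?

7

A vertex is on a directed cycle iff it belongs to a strongly connected component of size ≥ 2 (or has a self-loop).
The vertices on cycles are {0, 1, 2, 3, 5, 9, 10} — 7 in total.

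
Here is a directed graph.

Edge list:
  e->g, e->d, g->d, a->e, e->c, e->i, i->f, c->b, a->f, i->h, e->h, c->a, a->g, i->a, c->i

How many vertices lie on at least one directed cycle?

4

A vertex is on a directed cycle iff it belongs to a strongly connected component of size ≥ 2 (or has a self-loop).
The vertices on cycles are {a, c, e, i} — 4 in total.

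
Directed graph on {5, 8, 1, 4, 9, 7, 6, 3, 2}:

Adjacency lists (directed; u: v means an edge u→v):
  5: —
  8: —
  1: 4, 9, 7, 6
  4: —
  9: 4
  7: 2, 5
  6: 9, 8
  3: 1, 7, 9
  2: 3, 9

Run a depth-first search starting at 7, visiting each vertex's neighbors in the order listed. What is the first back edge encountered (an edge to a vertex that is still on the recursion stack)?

1→7

DFS from 7 (visiting each vertex's neighbors in the order listed); mark gray on enter, black on exit:
7 gray
  2 gray
    3 gray
      1 gray
        4 gray
        4 black
        9 gray
          9→4: 4 black — skip
        9 black
        1→7: 7 is gray → back edge
First back edge: 1 → 7.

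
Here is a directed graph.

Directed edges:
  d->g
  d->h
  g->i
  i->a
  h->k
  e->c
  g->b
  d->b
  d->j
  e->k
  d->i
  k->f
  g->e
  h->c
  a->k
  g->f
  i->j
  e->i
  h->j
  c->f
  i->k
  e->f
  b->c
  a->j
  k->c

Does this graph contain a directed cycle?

DFS with white/gray/black marking, starting from j:
j gray
j black
a gray
  k gray
    f gray
    f black
    c gray
      c→f: f black — skip
    c black
  k black
  a→j: j black — skip
a black
b gray
  b→c: c black — skip
b black
d gray
  g gray
    i gray
      i→j: j black — skip
      i→k: k black — skip
      i→a: a black — skip
    i black
    e gray
      e→c: c black — skip
      e→i: i black — skip
      e→f: f black — skip
      e→k: k black — skip
    e black
    g→f: f black — skip
    g→b: b black — skip
  g black
  h gray
    h→j: j black — skip
    h→c: c black — skip
    h→k: k black — skip
  h black
  d→j: j black — skip
  d→i: i black — skip
  d→b: b black — skip
d black
Every edge goes to a white or black vertex — no back edge, so the graph is acyclic.

No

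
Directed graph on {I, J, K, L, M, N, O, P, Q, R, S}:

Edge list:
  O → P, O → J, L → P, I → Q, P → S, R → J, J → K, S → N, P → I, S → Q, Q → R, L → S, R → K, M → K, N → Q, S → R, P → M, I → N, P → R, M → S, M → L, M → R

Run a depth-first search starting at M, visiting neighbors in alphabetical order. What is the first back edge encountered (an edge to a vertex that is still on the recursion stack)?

P→M

DFS from M (visiting neighbors in alphabetical order); mark gray on enter, black on exit:
M gray
  K gray
  K black
  L gray
    P gray
      I gray
        N gray
          Q gray
            R gray
              J gray
                J→K: K black — skip
              J black
              R→K: K black — skip
            R black
          Q black
        N black
        I→Q: Q black — skip
      I black
      P→M: M is gray → back edge
First back edge: P → M.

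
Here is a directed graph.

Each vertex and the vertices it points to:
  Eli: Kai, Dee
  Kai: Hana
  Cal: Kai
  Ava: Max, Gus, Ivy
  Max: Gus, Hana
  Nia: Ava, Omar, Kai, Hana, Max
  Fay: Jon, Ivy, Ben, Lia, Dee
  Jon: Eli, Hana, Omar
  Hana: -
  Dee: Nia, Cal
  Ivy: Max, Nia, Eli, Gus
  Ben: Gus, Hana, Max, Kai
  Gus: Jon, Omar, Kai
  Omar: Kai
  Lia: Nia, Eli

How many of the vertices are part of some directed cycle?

8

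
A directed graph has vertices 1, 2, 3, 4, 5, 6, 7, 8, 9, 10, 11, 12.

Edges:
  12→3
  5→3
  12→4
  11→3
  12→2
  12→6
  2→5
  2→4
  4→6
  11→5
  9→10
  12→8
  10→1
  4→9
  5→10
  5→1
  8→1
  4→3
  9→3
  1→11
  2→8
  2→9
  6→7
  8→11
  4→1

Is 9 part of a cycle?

No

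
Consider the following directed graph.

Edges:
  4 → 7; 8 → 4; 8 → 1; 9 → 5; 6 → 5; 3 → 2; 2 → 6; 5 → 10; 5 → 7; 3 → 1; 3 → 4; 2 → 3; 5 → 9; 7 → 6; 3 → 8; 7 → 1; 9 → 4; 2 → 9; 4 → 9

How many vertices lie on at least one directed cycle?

A vertex is on a directed cycle iff it belongs to a strongly connected component of size ≥ 2 (or has a self-loop).
The vertices on cycles are {2, 3, 4, 5, 6, 7, 9} — 7 in total.

7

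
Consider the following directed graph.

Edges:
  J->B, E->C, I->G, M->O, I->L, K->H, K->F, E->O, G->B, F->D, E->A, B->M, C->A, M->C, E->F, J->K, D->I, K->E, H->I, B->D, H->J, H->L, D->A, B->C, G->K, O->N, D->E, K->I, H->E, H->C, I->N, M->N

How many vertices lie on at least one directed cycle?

A vertex is on a directed cycle iff it belongs to a strongly connected component of size ≥ 2 (or has a self-loop).
The vertices on cycles are {B, D, E, F, G, H, I, J, K} — 9 in total.

9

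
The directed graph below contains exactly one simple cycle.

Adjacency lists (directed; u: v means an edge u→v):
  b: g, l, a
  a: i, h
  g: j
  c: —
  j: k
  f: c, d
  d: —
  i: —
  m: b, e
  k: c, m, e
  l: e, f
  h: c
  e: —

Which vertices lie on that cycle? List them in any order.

b, g, j, k, m

DFS with gray/black marking from b:
b gray
  g gray
    j gray
      k gray
        c gray
        c black
        m gray
          m→b: b is gray → back edge
Back edge closes the cycle b → g → j → k → m → b; its vertices are {b, g, j, k, m}.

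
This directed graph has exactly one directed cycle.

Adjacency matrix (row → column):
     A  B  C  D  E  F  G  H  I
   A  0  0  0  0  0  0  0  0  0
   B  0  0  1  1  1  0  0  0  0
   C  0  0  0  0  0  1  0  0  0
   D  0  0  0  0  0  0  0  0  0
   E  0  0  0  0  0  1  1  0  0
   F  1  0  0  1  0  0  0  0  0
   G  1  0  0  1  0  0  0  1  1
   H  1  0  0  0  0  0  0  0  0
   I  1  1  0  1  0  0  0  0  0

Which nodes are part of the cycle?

DFS with gray/black marking from B:
B gray
  E gray
    G gray
      A gray
      A black
      I gray
        D gray
        D black
        I→B: B is gray → back edge
Back edge closes the cycle B → E → G → I → B; its vertices are {B, E, G, I}.

B, E, G, I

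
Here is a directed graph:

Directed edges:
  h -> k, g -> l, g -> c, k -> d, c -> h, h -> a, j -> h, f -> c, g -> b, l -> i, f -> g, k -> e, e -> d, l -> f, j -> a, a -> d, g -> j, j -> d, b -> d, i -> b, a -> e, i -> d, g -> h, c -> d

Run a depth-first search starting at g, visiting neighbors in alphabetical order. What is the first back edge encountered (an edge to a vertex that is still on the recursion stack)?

f→g

DFS from g (visiting neighbors in alphabetical order); mark gray on enter, black on exit:
g gray
  b gray
    d gray
    d black
  b black
  c gray
    c→d: d black — skip
    h gray
      a gray
        a→d: d black — skip
        e gray
          e→d: d black — skip
        e black
      a black
      k gray
        k→d: d black — skip
        k→e: e black — skip
      k black
    h black
  c black
  g→h: h black — skip
  j gray
    j→a: a black — skip
    j→d: d black — skip
    j→h: h black — skip
  j black
  l gray
    f gray
      f→c: c black — skip
      f→g: g is gray → back edge
First back edge: f → g.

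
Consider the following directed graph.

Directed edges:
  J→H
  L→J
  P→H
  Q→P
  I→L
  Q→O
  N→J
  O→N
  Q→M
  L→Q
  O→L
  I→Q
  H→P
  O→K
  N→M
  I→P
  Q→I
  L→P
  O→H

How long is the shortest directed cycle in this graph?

2

For each vertex v, BFS finds the shortest path from v back to v.
The shortest such closed walk is Q → I → Q, length 2.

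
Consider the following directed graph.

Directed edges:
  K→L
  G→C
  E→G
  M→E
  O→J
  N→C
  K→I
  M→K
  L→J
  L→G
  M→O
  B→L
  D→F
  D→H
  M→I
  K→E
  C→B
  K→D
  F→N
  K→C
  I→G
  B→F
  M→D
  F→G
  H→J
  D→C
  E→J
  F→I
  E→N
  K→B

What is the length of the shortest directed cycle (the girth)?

For each vertex v, BFS finds the shortest path from v back to v.
The shortest such closed walk is L → G → C → B → L, length 4.

4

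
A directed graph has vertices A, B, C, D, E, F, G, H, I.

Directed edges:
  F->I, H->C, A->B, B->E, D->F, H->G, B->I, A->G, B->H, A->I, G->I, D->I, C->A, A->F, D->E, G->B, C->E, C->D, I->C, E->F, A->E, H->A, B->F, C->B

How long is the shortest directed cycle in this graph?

3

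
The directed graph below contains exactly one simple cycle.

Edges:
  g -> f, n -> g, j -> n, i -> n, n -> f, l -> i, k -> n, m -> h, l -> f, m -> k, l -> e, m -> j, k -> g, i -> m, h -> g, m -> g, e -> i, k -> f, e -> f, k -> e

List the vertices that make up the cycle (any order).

DFS with gray/black marking from i:
i gray
  m gray
    j gray
      n gray
        g gray
          f gray
          f black
        g black
        n→f: f black — skip
      n black
    j black
    h gray
      h→g: g black — skip
    h black
    m→g: g black — skip
    k gray
      k→n: n black — skip
      k→f: f black — skip
      k→g: g black — skip
      e gray
        e→f: f black — skip
        e→i: i is gray → back edge
Back edge closes the cycle i → m → k → e → i; its vertices are {e, i, k, m}.

e, i, k, m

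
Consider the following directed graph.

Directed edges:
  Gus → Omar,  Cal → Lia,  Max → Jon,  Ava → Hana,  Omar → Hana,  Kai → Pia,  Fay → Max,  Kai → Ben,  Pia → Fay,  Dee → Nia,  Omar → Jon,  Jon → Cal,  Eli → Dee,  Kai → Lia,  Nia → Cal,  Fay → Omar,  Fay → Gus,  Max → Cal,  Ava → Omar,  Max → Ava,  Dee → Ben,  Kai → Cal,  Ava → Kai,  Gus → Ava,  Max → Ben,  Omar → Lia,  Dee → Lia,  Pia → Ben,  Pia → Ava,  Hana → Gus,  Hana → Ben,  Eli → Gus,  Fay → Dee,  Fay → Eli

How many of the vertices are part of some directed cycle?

9

A vertex is on a directed cycle iff it belongs to a strongly connected component of size ≥ 2 (or has a self-loop).
The vertices on cycles are {Ava, Eli, Fay, Gus, Kai, Max, Pia, Hana, Omar} — 9 in total.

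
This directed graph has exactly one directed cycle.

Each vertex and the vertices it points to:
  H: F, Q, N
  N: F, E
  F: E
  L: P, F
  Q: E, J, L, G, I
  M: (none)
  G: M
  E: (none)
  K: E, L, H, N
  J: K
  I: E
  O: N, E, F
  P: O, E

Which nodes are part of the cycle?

H, J, K, Q

DFS with gray/black marking from K:
K gray
  E gray
  E black
  L gray
    P gray
      O gray
        N gray
          F gray
            F→E: E black — skip
          F black
          N→E: E black — skip
        N black
        O→E: E black — skip
        O→F: F black — skip
      O black
      P→E: E black — skip
    P black
    L→F: F black — skip
  L black
  H gray
    H→F: F black — skip
    Q gray
      Q→E: E black — skip
      J gray
        J→K: K is gray → back edge
Back edge closes the cycle K → H → Q → J → K; its vertices are {H, J, K, Q}.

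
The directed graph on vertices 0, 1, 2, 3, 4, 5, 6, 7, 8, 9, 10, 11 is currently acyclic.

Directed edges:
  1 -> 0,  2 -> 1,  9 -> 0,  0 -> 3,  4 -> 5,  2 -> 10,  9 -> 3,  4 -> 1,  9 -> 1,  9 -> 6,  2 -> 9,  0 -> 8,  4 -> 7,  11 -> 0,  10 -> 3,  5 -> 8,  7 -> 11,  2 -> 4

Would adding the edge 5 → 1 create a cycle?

No

Adding 5→1 creates a cycle iff 1 can already reach 5.
Explore from 1: no path reaches 5. The graph stays acyclic.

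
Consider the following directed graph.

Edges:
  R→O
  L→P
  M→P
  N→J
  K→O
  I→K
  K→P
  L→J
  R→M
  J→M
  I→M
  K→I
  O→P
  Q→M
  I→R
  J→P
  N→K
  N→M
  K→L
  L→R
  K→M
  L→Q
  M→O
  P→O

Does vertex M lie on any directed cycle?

M lies on a cycle iff there is a path from M back to itself.
Exploring from M, it never reaches itself; equivalently, its strongly connected component is a singleton.

No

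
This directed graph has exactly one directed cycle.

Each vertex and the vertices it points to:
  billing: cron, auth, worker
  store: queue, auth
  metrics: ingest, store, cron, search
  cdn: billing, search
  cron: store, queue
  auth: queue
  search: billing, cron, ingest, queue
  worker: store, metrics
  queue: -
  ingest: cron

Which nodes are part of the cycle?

DFS with gray/black marking from billing:
billing gray
  cron gray
    store gray
      queue gray
      queue black
      auth gray
        auth→queue: queue black — skip
      auth black
    store black
    cron→queue: queue black — skip
  cron black
  billing→auth: auth black — skip
  worker gray
    worker→store: store black — skip
    metrics gray
      ingest gray
        ingest→cron: cron black — skip
      ingest black
      metrics→store: store black — skip
      metrics→cron: cron black — skip
      search gray
        search→billing: billing is gray → back edge
Back edge closes the cycle billing → worker → metrics → search → billing; its vertices are {search, worker, billing, metrics}.

search, worker, billing, metrics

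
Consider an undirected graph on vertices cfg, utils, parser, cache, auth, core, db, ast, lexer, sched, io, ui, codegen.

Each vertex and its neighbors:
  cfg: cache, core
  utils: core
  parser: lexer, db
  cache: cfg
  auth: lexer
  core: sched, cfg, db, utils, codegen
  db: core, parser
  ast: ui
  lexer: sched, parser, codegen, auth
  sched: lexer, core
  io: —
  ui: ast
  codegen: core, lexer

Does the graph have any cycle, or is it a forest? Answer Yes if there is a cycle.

Yes

DFS, tracking each vertex's parent; an edge to a visited non-parent vertex closes a cycle.
Start from ast:
visit ast (parent –)
  visit ui (parent ast)
    ui–ast: parent, skip
visit cfg (parent –)
  visit cache (parent cfg)
    cache–cfg: parent, skip
  visit core (parent cfg)
    visit sched (parent core)
      visit lexer (parent sched)
        lexer–sched: parent, skip
        visit parser (parent lexer)
          parser–lexer: parent, skip
          visit db (parent parser)
            db–core: core visited and ≠ parent → cycle
Cycle: core – sched – lexer – parser – db – core.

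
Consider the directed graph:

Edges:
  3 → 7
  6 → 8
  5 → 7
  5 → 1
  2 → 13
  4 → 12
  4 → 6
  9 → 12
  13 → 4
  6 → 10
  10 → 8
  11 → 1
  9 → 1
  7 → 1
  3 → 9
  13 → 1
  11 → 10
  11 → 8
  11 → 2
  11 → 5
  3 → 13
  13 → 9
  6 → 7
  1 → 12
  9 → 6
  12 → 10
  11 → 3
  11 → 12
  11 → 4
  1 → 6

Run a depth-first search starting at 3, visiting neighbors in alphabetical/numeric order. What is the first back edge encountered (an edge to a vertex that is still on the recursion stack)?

6→7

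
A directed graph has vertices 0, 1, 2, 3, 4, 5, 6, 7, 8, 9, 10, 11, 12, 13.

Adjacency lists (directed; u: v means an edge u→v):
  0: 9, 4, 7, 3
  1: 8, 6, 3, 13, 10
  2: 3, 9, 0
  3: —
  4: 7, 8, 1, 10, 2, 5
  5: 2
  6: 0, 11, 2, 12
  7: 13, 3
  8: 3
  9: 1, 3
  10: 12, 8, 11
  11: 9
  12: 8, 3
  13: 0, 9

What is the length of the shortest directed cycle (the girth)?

For each vertex v, BFS finds the shortest path from v back to v.
The shortest such closed walk is 4 → 2 → 0 → 4, length 3.

3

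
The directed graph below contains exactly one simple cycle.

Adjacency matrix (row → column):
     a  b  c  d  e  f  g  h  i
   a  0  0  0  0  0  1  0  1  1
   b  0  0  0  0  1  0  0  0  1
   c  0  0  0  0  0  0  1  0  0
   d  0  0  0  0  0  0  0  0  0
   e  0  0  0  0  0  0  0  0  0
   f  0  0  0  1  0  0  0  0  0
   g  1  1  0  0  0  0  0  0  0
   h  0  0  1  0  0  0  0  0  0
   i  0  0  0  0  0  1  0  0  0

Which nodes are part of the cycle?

a, c, g, h

DFS with gray/black marking from c:
c gray
  g gray
    a gray
      f gray
        d gray
        d black
      f black
      i gray
        i→f: f black — skip
      i black
      h gray
        h→c: c is gray → back edge
Back edge closes the cycle c → g → a → h → c; its vertices are {a, c, g, h}.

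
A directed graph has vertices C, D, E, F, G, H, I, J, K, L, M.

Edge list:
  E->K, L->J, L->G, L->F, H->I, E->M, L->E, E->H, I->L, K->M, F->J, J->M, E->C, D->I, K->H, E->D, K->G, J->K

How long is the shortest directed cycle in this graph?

For each vertex v, BFS finds the shortest path from v back to v.
The shortest such closed walk is L → E → D → I → L, length 4.

4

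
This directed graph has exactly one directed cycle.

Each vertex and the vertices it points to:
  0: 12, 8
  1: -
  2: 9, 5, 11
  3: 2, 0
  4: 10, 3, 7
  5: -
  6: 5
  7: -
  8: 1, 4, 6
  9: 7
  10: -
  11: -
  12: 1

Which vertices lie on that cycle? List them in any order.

0, 3, 4, 8

DFS with gray/black marking from 4:
4 gray
  10 gray
  10 black
  3 gray
    2 gray
      9 gray
        7 gray
        7 black
      9 black
      5 gray
      5 black
      11 gray
      11 black
    2 black
    0 gray
      12 gray
        1 gray
        1 black
      12 black
      8 gray
        8→1: 1 black — skip
        8→4: 4 is gray → back edge
Back edge closes the cycle 4 → 3 → 0 → 8 → 4; its vertices are {0, 3, 4, 8}.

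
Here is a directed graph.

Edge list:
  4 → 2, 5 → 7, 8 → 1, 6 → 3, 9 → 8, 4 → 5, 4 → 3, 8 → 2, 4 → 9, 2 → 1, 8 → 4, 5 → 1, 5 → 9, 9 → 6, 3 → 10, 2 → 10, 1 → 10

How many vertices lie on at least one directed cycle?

4

A vertex is on a directed cycle iff it belongs to a strongly connected component of size ≥ 2 (or has a self-loop).
The vertices on cycles are {4, 5, 8, 9} — 4 in total.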